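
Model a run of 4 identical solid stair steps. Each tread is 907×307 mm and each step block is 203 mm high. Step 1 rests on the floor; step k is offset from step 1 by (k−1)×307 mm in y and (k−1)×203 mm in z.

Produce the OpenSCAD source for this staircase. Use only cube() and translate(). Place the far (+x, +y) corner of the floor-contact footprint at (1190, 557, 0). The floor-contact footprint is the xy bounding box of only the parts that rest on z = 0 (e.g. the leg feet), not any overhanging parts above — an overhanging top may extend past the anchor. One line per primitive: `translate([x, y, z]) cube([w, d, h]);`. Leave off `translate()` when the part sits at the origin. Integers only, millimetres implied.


translate([283, 250, 0]) cube([907, 307, 203]);
translate([283, 557, 203]) cube([907, 307, 203]);
translate([283, 864, 406]) cube([907, 307, 203]);
translate([283, 1171, 609]) cube([907, 307, 203]);


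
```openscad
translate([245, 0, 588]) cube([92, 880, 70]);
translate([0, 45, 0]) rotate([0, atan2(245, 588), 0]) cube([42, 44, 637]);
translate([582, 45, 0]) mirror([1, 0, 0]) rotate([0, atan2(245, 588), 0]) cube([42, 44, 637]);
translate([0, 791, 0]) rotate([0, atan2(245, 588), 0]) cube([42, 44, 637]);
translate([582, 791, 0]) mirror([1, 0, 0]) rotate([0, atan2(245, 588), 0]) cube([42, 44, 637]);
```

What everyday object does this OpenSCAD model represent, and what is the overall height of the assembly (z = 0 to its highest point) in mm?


A sawhorse. The overall height is 658 mm.

A beam across two mirrored pairs of raked legs — a sawhorse. The beam's underside is at z = 588 (matching the legs' vertical rise in atan2(245, 588)) and the beam is 70 mm tall, so its top is at 588 + 70 = 658 mm. The raked legs top out at the beam's underside, so that is the highest point.


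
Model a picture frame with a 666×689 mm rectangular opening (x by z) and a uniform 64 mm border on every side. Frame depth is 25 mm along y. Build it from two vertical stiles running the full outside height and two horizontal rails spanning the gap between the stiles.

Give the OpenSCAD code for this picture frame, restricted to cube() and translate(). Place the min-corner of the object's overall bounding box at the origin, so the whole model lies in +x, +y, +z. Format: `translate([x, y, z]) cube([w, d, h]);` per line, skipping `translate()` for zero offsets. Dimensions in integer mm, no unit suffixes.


cube([64, 25, 817]);
translate([730, 0, 0]) cube([64, 25, 817]);
translate([64, 0, 0]) cube([666, 25, 64]);
translate([64, 0, 753]) cube([666, 25, 64]);


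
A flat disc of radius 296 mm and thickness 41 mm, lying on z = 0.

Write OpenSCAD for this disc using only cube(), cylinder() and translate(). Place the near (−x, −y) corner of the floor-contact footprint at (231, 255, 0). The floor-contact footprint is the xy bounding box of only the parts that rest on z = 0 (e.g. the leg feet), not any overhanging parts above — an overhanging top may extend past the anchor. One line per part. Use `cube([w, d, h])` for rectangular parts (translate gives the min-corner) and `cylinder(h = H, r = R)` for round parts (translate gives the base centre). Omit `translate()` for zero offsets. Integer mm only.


translate([527, 551, 0]) cylinder(h = 41, r = 296);


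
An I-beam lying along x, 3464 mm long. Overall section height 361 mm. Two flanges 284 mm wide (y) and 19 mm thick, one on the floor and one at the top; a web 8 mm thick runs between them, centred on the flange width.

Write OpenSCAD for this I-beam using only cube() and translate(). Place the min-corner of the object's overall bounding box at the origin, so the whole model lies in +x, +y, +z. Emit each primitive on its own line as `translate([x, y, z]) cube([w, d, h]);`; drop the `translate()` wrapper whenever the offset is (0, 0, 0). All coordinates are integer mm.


cube([3464, 284, 19]);
translate([0, 138, 19]) cube([3464, 8, 323]);
translate([0, 0, 342]) cube([3464, 284, 19]);


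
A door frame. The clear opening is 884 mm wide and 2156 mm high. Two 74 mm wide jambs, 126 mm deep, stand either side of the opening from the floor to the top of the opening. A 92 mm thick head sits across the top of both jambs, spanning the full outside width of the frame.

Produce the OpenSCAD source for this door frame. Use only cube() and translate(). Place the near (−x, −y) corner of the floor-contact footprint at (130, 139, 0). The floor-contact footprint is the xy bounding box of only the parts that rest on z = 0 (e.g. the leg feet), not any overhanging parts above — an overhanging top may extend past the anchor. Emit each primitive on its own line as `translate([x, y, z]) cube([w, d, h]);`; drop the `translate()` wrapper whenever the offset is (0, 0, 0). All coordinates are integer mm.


translate([130, 139, 0]) cube([74, 126, 2156]);
translate([1088, 139, 0]) cube([74, 126, 2156]);
translate([130, 139, 2156]) cube([1032, 126, 92]);


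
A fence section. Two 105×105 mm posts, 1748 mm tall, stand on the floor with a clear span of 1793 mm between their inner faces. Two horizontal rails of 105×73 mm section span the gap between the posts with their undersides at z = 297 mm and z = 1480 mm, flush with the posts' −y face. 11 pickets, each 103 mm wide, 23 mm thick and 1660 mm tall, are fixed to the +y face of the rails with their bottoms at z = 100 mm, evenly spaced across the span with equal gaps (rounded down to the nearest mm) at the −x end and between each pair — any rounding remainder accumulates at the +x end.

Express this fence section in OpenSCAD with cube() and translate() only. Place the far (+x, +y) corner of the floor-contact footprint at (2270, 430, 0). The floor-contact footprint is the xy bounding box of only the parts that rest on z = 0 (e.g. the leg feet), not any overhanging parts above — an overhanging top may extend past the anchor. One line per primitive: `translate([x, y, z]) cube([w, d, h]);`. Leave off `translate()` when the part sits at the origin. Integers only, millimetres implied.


translate([267, 325, 0]) cube([105, 105, 1748]);
translate([2165, 325, 0]) cube([105, 105, 1748]);
translate([372, 325, 297]) cube([1793, 105, 73]);
translate([372, 325, 1480]) cube([1793, 105, 73]);
translate([427, 430, 100]) cube([103, 23, 1660]);
translate([585, 430, 100]) cube([103, 23, 1660]);
translate([743, 430, 100]) cube([103, 23, 1660]);
translate([901, 430, 100]) cube([103, 23, 1660]);
translate([1059, 430, 100]) cube([103, 23, 1660]);
translate([1217, 430, 100]) cube([103, 23, 1660]);
translate([1375, 430, 100]) cube([103, 23, 1660]);
translate([1533, 430, 100]) cube([103, 23, 1660]);
translate([1691, 430, 100]) cube([103, 23, 1660]);
translate([1849, 430, 100]) cube([103, 23, 1660]);
translate([2007, 430, 100]) cube([103, 23, 1660]);


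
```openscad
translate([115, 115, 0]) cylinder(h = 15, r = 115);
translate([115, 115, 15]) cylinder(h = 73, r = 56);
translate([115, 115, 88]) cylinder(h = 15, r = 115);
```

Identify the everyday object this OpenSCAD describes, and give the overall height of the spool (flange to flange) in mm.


A spool. The overall height is 103 mm.

Three coaxial cylinders, large–small–large — a spool. Two 15 mm flanges and a 73 mm core give 15 + 73 + 15 = 103 mm.


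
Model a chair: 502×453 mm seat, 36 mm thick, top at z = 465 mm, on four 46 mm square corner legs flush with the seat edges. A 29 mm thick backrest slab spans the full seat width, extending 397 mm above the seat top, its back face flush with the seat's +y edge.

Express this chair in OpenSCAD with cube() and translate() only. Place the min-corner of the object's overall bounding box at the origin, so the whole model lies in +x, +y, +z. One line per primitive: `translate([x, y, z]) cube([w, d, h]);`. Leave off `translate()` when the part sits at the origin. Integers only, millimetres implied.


translate([0, 0, 429]) cube([502, 453, 36]);
cube([46, 46, 429]);
translate([456, 0, 0]) cube([46, 46, 429]);
translate([0, 407, 0]) cube([46, 46, 429]);
translate([456, 407, 0]) cube([46, 46, 429]);
translate([0, 424, 465]) cube([502, 29, 397]);


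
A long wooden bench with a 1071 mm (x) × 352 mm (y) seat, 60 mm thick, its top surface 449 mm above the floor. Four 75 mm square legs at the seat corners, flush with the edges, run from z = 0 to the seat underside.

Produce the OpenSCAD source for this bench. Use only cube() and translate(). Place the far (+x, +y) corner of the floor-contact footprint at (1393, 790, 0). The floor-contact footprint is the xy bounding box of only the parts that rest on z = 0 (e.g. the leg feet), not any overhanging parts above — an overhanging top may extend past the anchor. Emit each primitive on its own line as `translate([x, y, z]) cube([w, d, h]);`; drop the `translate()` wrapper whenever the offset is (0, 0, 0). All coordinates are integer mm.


translate([322, 438, 389]) cube([1071, 352, 60]);
translate([322, 438, 0]) cube([75, 75, 389]);
translate([322, 715, 0]) cube([75, 75, 389]);
translate([1318, 438, 0]) cube([75, 75, 389]);
translate([1318, 715, 0]) cube([75, 75, 389]);


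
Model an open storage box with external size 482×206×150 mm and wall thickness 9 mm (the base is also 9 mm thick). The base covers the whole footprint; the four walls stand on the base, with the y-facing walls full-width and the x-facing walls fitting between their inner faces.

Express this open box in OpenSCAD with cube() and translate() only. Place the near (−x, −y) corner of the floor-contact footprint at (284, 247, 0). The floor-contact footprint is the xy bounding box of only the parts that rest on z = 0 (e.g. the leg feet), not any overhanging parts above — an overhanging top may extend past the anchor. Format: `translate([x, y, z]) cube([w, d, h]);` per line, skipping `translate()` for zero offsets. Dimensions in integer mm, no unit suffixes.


translate([284, 247, 0]) cube([482, 206, 9]);
translate([284, 247, 9]) cube([482, 9, 141]);
translate([284, 444, 9]) cube([482, 9, 141]);
translate([284, 256, 9]) cube([9, 188, 141]);
translate([757, 256, 9]) cube([9, 188, 141]);


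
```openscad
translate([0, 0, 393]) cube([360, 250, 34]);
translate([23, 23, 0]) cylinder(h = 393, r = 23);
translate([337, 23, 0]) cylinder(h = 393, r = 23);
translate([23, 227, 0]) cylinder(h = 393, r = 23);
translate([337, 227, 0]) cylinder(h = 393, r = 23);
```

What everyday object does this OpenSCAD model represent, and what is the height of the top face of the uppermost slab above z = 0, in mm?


A stool. The seat height is 427 mm.

A 360×250×34 slab at z = 393 on four corner cylinders — a stool. The seat top is 393 + 34 = 427 mm.


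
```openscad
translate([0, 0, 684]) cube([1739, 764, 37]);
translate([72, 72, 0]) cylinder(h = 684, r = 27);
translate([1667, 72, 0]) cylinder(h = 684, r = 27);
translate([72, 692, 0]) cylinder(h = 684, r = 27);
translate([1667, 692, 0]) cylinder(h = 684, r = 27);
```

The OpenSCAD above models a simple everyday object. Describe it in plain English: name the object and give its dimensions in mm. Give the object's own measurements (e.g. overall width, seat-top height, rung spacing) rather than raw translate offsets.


A rectangular dining table. The top is 1739×764×37 mm with its upper surface at z = 721 mm. It stands on four round legs of 54 mm diameter, each leg's bounding box inset 45 mm from the nearest pair of top edges, running from the floor to the underside of the top.


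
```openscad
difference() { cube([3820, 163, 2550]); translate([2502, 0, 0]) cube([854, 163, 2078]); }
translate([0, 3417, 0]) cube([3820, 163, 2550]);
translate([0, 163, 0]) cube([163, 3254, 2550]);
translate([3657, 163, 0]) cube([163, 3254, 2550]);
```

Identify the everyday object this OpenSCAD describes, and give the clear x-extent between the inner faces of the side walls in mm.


A single room. The interior width is 3494 mm.

Four walls enclosing a rectangle with a door in the front wall — a room. Outside width 3820 minus two 163 mm walls gives 3494 mm.


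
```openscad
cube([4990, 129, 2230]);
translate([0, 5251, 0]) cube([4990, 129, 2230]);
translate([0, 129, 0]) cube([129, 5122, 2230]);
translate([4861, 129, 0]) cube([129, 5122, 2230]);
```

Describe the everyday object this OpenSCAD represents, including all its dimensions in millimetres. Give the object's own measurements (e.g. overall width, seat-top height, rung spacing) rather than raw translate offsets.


The wall frame of a small rectangular building: four walls, each 2230 mm tall and 129 mm thick, enclosing a footprint 4990 mm (x) by 5380 mm (y) outside-to-outside, with no floor or roof. The front and back walls (the −y and +y sides) span the full width; the two side walls fit between them.


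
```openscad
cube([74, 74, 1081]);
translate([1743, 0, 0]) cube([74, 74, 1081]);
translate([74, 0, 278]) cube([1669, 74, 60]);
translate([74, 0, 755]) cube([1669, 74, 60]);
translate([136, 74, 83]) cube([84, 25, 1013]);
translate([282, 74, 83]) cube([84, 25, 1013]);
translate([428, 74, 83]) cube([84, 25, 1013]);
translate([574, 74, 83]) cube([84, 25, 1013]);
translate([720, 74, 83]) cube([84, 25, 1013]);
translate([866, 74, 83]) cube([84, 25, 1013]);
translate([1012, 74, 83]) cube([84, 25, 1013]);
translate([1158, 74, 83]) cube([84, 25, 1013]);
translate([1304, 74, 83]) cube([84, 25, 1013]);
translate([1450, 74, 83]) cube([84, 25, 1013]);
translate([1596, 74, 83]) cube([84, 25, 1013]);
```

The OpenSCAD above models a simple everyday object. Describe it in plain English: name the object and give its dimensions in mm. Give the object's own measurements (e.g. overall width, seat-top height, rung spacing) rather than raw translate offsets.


A fence section. Two 74×74 mm posts, 1081 mm tall, stand on the floor with a clear span of 1669 mm between their inner faces. Two horizontal rails of 74×60 mm section span the gap between the posts with their undersides at z = 278 mm and z = 755 mm, flush with the posts' −y face. 11 pickets, each 84 mm wide, 25 mm thick and 1013 mm tall, are fixed to the +y face of the rails with their bottoms at z = 83 mm, spaced across the span with a 62 mm gap after the −x post and between neighbouring pickets, with 63 mm left before the +x post.


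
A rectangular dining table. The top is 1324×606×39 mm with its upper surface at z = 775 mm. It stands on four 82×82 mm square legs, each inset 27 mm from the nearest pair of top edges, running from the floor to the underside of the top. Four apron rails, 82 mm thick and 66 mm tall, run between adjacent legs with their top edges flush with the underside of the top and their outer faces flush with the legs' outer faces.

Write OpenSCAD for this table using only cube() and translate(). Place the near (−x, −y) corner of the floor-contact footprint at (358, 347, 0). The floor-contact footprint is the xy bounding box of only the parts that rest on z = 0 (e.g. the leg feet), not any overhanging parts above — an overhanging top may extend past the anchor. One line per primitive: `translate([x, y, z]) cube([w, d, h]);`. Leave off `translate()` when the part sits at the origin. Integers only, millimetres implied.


translate([331, 320, 736]) cube([1324, 606, 39]);
translate([358, 347, 0]) cube([82, 82, 736]);
translate([1546, 347, 0]) cube([82, 82, 736]);
translate([358, 817, 0]) cube([82, 82, 736]);
translate([1546, 817, 0]) cube([82, 82, 736]);
translate([440, 347, 670]) cube([1106, 82, 66]);
translate([440, 817, 670]) cube([1106, 82, 66]);
translate([358, 429, 670]) cube([82, 388, 66]);
translate([1546, 429, 670]) cube([82, 388, 66]);


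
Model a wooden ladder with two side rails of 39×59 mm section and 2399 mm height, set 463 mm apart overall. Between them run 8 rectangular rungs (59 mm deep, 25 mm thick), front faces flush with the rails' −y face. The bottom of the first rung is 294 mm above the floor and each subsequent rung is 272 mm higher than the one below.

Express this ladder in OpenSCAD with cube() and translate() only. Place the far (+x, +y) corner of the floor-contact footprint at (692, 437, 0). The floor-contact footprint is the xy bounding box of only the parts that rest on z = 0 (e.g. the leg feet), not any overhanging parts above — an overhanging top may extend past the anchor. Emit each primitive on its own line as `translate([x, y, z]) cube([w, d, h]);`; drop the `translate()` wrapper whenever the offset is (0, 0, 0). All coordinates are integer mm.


translate([229, 378, 0]) cube([39, 59, 2399]);
translate([653, 378, 0]) cube([39, 59, 2399]);
translate([268, 378, 294]) cube([385, 59, 25]);
translate([268, 378, 566]) cube([385, 59, 25]);
translate([268, 378, 838]) cube([385, 59, 25]);
translate([268, 378, 1110]) cube([385, 59, 25]);
translate([268, 378, 1382]) cube([385, 59, 25]);
translate([268, 378, 1654]) cube([385, 59, 25]);
translate([268, 378, 1926]) cube([385, 59, 25]);
translate([268, 378, 2198]) cube([385, 59, 25]);


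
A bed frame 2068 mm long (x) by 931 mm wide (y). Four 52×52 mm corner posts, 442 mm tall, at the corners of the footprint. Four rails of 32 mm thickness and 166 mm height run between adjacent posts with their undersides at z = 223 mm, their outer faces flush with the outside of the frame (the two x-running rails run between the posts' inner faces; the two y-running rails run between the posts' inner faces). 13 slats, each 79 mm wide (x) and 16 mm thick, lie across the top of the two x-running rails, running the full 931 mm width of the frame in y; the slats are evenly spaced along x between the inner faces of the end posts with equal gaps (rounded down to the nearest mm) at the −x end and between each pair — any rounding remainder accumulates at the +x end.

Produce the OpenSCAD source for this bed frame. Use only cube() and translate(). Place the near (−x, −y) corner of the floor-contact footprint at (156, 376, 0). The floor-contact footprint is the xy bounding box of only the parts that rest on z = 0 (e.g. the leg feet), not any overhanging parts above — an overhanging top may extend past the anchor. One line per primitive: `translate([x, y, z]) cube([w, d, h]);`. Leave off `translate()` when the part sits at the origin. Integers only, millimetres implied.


translate([156, 376, 0]) cube([52, 52, 442]);
translate([156, 1255, 0]) cube([52, 52, 442]);
translate([2172, 376, 0]) cube([52, 52, 442]);
translate([2172, 1255, 0]) cube([52, 52, 442]);
translate([208, 376, 223]) cube([1964, 32, 166]);
translate([208, 1275, 223]) cube([1964, 32, 166]);
translate([156, 428, 223]) cube([32, 827, 166]);
translate([2192, 428, 223]) cube([32, 827, 166]);
translate([274, 376, 389]) cube([79, 931, 16]);
translate([419, 376, 389]) cube([79, 931, 16]);
translate([564, 376, 389]) cube([79, 931, 16]);
translate([709, 376, 389]) cube([79, 931, 16]);
translate([854, 376, 389]) cube([79, 931, 16]);
translate([999, 376, 389]) cube([79, 931, 16]);
translate([1144, 376, 389]) cube([79, 931, 16]);
translate([1289, 376, 389]) cube([79, 931, 16]);
translate([1434, 376, 389]) cube([79, 931, 16]);
translate([1579, 376, 389]) cube([79, 931, 16]);
translate([1724, 376, 389]) cube([79, 931, 16]);
translate([1869, 376, 389]) cube([79, 931, 16]);
translate([2014, 376, 389]) cube([79, 931, 16]);


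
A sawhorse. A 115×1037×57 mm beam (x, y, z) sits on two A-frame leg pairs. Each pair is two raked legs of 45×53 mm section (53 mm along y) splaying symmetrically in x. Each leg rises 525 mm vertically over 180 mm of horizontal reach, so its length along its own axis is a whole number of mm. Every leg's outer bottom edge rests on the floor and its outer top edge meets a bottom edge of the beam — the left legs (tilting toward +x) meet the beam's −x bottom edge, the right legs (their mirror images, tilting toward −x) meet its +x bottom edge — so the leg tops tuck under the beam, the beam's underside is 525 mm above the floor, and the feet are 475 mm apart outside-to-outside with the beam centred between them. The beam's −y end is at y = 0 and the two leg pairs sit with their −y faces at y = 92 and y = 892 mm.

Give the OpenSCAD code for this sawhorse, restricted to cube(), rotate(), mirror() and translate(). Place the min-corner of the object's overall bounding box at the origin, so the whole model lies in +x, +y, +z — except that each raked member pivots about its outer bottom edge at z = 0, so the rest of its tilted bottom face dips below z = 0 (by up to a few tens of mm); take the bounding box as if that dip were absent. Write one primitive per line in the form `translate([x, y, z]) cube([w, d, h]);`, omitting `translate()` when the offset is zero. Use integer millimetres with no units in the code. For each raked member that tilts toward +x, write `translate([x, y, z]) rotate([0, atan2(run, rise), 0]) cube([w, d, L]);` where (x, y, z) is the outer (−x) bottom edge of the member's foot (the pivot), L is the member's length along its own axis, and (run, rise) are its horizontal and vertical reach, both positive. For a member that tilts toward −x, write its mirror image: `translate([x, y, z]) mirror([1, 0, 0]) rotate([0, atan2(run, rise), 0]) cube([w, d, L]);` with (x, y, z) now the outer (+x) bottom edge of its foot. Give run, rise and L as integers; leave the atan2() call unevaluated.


translate([180, 0, 525]) cube([115, 1037, 57]);
translate([0, 92, 0]) rotate([0, atan2(180, 525), 0]) cube([45, 53, 555]);
translate([475, 92, 0]) mirror([1, 0, 0]) rotate([0, atan2(180, 525), 0]) cube([45, 53, 555]);
translate([0, 892, 0]) rotate([0, atan2(180, 525), 0]) cube([45, 53, 555]);
translate([475, 892, 0]) mirror([1, 0, 0]) rotate([0, atan2(180, 525), 0]) cube([45, 53, 555]);


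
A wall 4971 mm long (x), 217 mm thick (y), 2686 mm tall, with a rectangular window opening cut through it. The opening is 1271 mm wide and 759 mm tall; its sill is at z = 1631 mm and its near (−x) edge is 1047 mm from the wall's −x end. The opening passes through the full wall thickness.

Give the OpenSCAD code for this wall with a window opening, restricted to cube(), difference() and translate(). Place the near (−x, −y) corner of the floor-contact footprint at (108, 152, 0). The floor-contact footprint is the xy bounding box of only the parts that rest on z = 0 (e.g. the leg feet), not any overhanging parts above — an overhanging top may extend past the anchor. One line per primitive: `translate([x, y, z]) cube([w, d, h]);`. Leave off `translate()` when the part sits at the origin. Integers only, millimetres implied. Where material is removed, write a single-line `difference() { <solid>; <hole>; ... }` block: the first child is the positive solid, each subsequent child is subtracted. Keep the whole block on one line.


difference() { translate([108, 152, 0]) cube([4971, 217, 2686]); translate([1155, 152, 1631]) cube([1271, 217, 759]); }


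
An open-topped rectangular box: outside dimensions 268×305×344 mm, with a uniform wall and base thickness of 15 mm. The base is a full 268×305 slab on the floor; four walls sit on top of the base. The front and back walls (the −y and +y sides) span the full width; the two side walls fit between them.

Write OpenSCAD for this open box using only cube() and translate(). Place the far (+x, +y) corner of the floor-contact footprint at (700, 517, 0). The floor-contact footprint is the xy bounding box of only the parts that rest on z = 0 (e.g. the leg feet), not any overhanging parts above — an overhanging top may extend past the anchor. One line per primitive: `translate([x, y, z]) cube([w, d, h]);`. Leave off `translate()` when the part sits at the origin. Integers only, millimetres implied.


translate([432, 212, 0]) cube([268, 305, 15]);
translate([432, 212, 15]) cube([268, 15, 329]);
translate([432, 502, 15]) cube([268, 15, 329]);
translate([432, 227, 15]) cube([15, 275, 329]);
translate([685, 227, 15]) cube([15, 275, 329]);


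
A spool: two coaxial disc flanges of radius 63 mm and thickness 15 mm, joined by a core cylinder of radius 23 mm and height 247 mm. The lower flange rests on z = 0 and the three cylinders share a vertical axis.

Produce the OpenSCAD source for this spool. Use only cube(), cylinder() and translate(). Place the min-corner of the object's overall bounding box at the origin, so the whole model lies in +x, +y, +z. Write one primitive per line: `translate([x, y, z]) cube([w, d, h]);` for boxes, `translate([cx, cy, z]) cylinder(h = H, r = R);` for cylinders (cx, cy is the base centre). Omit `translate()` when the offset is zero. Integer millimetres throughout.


translate([63, 63, 0]) cylinder(h = 15, r = 63);
translate([63, 63, 15]) cylinder(h = 247, r = 23);
translate([63, 63, 262]) cylinder(h = 15, r = 63);


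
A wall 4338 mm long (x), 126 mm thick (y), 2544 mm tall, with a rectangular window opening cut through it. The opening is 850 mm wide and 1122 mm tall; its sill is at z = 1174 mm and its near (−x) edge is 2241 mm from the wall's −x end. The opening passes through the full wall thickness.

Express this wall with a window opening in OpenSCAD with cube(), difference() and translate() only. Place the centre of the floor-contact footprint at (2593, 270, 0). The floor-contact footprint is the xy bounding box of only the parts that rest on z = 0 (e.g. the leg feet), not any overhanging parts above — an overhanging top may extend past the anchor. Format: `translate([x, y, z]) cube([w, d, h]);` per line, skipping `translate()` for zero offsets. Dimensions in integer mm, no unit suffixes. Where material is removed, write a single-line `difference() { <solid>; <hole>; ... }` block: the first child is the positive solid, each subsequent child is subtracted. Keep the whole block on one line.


difference() { translate([424, 207, 0]) cube([4338, 126, 2544]); translate([2665, 207, 1174]) cube([850, 126, 1122]); }


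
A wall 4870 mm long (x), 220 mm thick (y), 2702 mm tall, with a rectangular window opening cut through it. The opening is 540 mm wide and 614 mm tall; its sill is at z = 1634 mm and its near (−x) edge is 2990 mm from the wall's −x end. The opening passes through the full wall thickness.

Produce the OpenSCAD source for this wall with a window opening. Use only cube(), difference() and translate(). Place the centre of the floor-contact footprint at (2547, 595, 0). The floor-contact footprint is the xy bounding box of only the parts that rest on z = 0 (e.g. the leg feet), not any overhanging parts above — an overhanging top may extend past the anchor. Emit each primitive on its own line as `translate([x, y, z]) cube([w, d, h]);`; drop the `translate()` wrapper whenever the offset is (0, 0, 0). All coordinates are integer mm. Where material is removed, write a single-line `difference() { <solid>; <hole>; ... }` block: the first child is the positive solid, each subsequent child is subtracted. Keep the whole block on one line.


difference() { translate([112, 485, 0]) cube([4870, 220, 2702]); translate([3102, 485, 1634]) cube([540, 220, 614]); }


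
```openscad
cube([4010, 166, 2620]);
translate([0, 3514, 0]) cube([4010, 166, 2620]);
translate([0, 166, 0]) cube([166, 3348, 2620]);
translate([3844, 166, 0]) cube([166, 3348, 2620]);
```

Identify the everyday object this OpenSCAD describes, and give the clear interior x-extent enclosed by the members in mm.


A house (or room) frame. The interior width is 3678 mm.

Four 2620 mm walls enclosing a rectangle with no floor or roof — a room or house frame. Outside width is 4010 mm and wall thickness is 166 mm, so the interior width is 4010 − 2 × 166 = 3678 mm.


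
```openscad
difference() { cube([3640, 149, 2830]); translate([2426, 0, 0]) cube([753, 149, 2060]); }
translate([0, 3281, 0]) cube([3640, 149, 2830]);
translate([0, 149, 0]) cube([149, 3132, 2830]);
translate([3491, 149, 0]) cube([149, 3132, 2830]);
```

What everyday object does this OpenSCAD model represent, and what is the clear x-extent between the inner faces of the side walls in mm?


A single room. The interior width is 3342 mm.

Four walls enclosing a rectangle with a door in the front wall — a room. Outside width 3640 minus two 149 mm walls gives 3342 mm.


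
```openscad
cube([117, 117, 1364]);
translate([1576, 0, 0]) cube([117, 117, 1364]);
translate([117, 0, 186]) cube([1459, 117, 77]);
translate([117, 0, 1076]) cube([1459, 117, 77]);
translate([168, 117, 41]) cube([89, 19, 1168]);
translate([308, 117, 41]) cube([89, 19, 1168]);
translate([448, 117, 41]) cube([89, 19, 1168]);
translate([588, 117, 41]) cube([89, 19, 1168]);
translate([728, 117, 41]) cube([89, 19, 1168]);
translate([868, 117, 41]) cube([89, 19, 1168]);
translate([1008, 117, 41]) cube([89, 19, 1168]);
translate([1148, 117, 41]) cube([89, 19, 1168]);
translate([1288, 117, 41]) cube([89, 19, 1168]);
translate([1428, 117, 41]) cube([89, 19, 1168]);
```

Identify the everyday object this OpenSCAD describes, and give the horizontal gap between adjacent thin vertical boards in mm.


A fence section. The picket gap is 51 mm.

Two posts, two rails, 10 pickets — a fence section. Span 1459 mm holds 10 pickets of 89 mm with 11 equal gaps: ⌊(1459 − 10·89) / 11⌋ = 51 mm.


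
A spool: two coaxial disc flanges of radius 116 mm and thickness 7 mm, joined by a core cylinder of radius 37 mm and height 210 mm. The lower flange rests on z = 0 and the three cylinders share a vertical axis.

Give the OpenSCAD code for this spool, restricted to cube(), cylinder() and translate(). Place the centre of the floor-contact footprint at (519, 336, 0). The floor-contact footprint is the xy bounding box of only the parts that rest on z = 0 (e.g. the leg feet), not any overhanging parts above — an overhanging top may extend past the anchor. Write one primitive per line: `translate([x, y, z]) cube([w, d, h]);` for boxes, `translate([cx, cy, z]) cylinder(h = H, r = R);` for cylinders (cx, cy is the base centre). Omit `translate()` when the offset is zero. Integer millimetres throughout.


translate([519, 336, 0]) cylinder(h = 7, r = 116);
translate([519, 336, 7]) cylinder(h = 210, r = 37);
translate([519, 336, 217]) cylinder(h = 7, r = 116);


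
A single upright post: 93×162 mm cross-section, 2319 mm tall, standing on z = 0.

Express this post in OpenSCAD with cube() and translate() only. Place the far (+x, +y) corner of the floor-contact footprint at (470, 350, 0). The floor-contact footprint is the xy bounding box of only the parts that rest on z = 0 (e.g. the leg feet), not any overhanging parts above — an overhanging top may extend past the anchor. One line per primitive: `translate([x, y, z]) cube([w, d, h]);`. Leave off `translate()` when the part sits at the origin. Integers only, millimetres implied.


translate([377, 188, 0]) cube([93, 162, 2319]);


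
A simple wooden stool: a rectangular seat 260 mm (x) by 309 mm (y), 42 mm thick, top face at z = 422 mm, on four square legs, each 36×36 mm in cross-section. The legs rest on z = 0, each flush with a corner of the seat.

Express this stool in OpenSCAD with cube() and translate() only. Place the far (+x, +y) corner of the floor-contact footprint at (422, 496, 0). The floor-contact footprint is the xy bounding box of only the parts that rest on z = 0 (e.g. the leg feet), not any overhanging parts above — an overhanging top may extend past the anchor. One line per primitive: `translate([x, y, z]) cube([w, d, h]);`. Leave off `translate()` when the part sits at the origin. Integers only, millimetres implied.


// leg_h = 422 - 42 = 380
translate([162, 187, 380]) cube([260, 309, 42]);
translate([162, 187, 0]) cube([36, 36, 380]);
translate([386, 187, 0]) cube([36, 36, 380]);
translate([162, 460, 0]) cube([36, 36, 380]);
translate([386, 460, 0]) cube([36, 36, 380]);


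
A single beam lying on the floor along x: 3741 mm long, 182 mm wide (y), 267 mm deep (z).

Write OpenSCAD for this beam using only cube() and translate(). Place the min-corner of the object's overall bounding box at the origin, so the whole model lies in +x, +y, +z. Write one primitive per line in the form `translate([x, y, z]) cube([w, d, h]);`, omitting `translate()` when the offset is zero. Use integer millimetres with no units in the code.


cube([3741, 182, 267]);


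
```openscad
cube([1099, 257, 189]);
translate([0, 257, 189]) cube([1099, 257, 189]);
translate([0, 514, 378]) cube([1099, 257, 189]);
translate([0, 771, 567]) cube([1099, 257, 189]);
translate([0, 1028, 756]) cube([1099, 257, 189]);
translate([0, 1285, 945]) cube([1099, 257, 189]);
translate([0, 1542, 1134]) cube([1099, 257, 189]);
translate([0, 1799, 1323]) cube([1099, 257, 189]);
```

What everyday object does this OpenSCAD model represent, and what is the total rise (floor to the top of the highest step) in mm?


A staircase. The total rise is 1512 mm.

8 identical blocks, each offset up and back from the previous — a staircase. Each step is 189 mm tall and there are 8 of them, so the total rise is 8 × 189 = 1512 mm.


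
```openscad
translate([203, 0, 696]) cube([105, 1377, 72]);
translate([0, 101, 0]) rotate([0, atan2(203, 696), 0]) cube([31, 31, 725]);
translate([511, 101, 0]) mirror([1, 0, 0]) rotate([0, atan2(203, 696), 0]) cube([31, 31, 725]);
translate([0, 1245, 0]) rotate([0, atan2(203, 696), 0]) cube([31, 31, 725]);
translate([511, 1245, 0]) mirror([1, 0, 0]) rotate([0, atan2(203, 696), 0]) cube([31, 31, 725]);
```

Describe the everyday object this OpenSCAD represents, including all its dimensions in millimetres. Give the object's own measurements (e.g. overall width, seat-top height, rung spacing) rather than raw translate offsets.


A sawhorse. A 105×1377×72 mm beam (x, y, z) sits on two A-frame leg pairs. Each pair is two raked legs of 31×31 mm section (31 mm along y) splaying symmetrically in x. Each leg rises 696 mm vertically over 203 mm of horizontal reach and is 725 mm long along its own axis. Every leg's outer bottom edge rests on the floor and its outer top edge meets a bottom edge of the beam — the left legs (tilting toward +x) meet the beam's −x bottom edge, the right legs (their mirror images, tilting toward −x) meet its +x bottom edge — so the leg tops tuck under the beam, the beam's underside is 696 mm above the floor, and the feet are 511 mm apart outside-to-outside with the beam centred between them. The two leg pairs are set in 101 mm from either end of the beam.


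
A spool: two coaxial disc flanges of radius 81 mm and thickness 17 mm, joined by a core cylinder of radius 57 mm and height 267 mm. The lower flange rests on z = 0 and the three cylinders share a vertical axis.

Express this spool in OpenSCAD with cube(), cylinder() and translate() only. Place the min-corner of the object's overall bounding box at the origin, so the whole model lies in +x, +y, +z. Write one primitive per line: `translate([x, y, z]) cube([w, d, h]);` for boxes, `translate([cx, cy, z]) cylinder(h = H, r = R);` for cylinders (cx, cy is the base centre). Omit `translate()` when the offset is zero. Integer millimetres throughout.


translate([81, 81, 0]) cylinder(h = 17, r = 81);
translate([81, 81, 17]) cylinder(h = 267, r = 57);
translate([81, 81, 284]) cylinder(h = 17, r = 81);


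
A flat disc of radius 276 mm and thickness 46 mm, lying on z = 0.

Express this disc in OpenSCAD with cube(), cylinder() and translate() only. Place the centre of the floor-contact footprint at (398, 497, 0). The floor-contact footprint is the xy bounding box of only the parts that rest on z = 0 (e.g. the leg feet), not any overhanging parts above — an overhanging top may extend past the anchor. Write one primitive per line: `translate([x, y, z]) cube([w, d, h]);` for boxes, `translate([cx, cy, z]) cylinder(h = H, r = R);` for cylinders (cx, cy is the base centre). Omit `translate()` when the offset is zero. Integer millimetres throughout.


translate([398, 497, 0]) cylinder(h = 46, r = 276);


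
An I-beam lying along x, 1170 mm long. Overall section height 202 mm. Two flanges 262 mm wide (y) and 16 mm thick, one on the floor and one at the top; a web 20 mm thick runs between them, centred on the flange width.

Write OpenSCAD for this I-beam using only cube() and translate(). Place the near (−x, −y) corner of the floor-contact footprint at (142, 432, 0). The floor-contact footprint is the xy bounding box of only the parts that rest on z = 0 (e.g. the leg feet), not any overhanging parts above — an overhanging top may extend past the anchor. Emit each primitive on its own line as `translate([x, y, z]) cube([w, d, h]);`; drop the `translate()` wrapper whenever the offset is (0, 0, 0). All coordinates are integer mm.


translate([142, 432, 0]) cube([1170, 262, 16]);
translate([142, 553, 16]) cube([1170, 20, 170]);
translate([142, 432, 186]) cube([1170, 262, 16]);


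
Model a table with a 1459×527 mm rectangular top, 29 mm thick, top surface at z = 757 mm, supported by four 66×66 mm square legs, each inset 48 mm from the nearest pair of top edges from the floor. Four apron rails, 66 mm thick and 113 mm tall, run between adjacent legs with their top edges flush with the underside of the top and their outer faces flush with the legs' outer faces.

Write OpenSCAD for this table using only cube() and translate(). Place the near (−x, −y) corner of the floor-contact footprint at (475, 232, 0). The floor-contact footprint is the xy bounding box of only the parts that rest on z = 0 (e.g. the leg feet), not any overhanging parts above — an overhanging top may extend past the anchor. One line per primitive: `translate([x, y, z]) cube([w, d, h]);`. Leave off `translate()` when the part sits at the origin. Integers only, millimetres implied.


translate([427, 184, 728]) cube([1459, 527, 29]);
translate([475, 232, 0]) cube([66, 66, 728]);
translate([1772, 232, 0]) cube([66, 66, 728]);
translate([475, 597, 0]) cube([66, 66, 728]);
translate([1772, 597, 0]) cube([66, 66, 728]);
translate([541, 232, 615]) cube([1231, 66, 113]);
translate([541, 597, 615]) cube([1231, 66, 113]);
translate([475, 298, 615]) cube([66, 299, 113]);
translate([1772, 298, 615]) cube([66, 299, 113]);


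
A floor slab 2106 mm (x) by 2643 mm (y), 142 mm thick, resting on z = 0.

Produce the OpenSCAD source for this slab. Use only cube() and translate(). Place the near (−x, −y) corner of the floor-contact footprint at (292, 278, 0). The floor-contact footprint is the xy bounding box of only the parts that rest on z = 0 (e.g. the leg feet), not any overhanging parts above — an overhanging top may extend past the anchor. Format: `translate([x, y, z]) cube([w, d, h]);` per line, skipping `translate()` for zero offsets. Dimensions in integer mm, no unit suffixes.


translate([292, 278, 0]) cube([2106, 2643, 142]);


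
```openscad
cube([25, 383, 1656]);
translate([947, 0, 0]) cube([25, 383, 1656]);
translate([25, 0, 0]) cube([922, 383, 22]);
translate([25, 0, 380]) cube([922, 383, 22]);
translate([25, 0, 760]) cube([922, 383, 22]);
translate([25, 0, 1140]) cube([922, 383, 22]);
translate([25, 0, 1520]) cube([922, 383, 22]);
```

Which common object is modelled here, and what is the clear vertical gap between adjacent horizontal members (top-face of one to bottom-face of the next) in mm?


A bookshelf. The clear shelf gap is 358 mm.

Two tall side panels with 5 horizontal boards between them — a bookshelf. The first two shelf undersides are at z = 0 and z = 380; with shelf thickness 22, the clear gap is 380 − 0 − 22 = 358 mm.


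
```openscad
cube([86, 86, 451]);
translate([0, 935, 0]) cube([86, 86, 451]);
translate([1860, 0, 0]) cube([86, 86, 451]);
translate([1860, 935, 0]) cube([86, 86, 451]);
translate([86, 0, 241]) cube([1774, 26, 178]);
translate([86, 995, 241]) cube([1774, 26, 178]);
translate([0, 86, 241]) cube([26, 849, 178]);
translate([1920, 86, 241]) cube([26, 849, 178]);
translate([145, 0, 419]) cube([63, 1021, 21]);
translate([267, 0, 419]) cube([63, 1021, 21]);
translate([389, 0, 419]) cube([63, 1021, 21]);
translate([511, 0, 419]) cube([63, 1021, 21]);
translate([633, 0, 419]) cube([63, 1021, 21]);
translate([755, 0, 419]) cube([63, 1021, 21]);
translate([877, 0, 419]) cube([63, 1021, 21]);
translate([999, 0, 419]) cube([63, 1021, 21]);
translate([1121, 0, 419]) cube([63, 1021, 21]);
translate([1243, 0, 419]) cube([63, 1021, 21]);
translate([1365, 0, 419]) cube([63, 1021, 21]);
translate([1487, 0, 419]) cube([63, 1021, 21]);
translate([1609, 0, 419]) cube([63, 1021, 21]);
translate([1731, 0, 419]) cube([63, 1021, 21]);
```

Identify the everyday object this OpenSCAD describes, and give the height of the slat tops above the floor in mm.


A bed frame. The slat-top height is 440 mm.

Four posts, four rails, and a row of slats — a bed frame. Slats sit on the rails at z = 241 + 178 = 419; with slat thickness 21, the top is 440 mm.
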